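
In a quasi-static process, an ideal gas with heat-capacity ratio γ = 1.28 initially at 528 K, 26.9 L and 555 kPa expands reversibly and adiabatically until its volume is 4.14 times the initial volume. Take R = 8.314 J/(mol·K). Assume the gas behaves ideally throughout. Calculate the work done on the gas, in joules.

-17500 J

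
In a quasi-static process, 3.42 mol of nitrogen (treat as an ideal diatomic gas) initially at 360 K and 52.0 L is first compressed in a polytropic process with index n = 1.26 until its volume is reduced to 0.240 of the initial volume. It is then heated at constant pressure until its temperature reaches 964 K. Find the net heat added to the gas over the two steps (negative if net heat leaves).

37800 J

P₁ = nRT₁/V₁ = 3.42×8.314×360/52.0 = 197 kPa.
Step 1 — Polytropic n=1.26: T₂ = T₁(V₁/V₂)^(n−1) = 360×(4.17)^0.26 = 522 K; P₂ = P₁(V₁/V₂)^n = 1190 kPa.
W = (P₁V₁−P₂V₂)/(n−1) = (197×52.0−1190×12.5)/0.26 = -17700 J.
ΔU = nCvΔT = 3.42×20.8×(522−360) = 11500 J.
Q = ΔU + W = -6190 J.
State after step 1: P = 1190 kPa, V = 12.5 L, T = 522 K.
Step 2 — Isobaric: P stays 1190 kPa; V/T = const ⇒ T₂ = 964 K, V₂ = 23.1 L.
W = PΔV = 1190×(23.1−12.5) kPa·L = 12600 J.
ΔU = nCvΔT = 3.42×20.8×(964−522) = 31400 J.
Q = ΔU + W = nCpΔT = 44000 J.
Net over both steps: W = -5110 J, Q = 37800 J, ΔU = 42900 J.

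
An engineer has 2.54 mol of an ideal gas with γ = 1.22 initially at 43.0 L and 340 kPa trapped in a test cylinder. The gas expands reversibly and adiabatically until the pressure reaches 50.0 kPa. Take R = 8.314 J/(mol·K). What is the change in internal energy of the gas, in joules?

-19400 J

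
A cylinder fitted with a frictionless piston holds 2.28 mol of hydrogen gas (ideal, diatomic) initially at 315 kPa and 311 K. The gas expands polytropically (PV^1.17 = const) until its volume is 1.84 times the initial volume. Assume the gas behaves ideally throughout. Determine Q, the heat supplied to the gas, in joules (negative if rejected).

V₁ = nRT₁/P₁ = 2.28×8.314×311/315 = 18.7 L.
Polytropic n=1.17: T₂ = T₁(V₁/V₂)^(n−1) = 311×(0.543)^0.17 = 280 K; P₂ = P₁(V₁/V₂)^n = 154 kPa.
W = (P₁V₁−P₂V₂)/(n−1) = (315×18.7−154×34.4)/0.17 = 3410 J.
ΔU = nCvΔT = 2.28×20.8×(280−311) = -1450 J.
Q = ΔU + W = 1960 J.

1960 J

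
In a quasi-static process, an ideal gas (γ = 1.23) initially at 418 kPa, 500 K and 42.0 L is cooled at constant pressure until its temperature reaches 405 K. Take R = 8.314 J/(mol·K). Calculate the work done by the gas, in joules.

n = P₁V₁/(RT₁) = 418×42.0/(8.314×500) = 4.22 mol.
Isobaric: P stays 418 kPa; V/T = const ⇒ T₂ = 405 K, V₂ = 34.0 L.
W = PΔV = 418×(34.0−42.0) kPa·L = -3340 J.

-3340 J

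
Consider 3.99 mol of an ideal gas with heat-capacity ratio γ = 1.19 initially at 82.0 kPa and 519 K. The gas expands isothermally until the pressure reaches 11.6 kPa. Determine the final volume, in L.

1480 L

V₁ = nRT₁/P₁ = 3.99×8.314×519/82.0 = 210 L.
Isothermal: T stays 519 K; PV = const ⇒ V₂ = 1480 L, P₂ = 11.6 kPa.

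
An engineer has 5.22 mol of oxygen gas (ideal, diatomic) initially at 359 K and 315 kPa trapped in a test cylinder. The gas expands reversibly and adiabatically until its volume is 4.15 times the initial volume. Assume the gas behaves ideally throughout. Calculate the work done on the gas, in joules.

V₁ = nRT₁/P₁ = 5.22×8.314×359/315 = 49.5 L.
Adiabatic: TV^(γ−1) = const ⇒ T₂ = 359×(0.241)^0.400 = 203 K; PV^γ = const ⇒ P₂ = 43.0 kPa.
ΔU = nCvΔT = 5.22×20.8×(203−359) = -16900 J.
Q = 0 for an adiabatic process, so W = −ΔU = 16900 J.
Work done on the gas = −W_by = -16900 J.

-16900 J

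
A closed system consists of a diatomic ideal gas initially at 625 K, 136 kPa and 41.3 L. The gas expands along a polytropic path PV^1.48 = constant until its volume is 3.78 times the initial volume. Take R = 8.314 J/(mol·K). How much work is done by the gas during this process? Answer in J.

5520 J

n = P₁V₁/(RT₁) = 136×41.3/(8.314×625) = 1.08 mol.
Polytropic n=1.48: T₂ = T₁(V₁/V₂)^(n−1) = 625×(0.265)^0.48 = 330 K; P₂ = P₁(V₁/V₂)^n = 19.0 kPa.
W = (P₁V₁−P₂V₂)/(n−1) = (136×41.3−19.0×156)/0.48 = 5520 J.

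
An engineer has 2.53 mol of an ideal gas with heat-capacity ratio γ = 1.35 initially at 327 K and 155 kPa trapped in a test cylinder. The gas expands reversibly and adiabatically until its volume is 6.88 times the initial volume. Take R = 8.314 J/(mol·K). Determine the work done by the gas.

V₁ = nRT₁/P₁ = 2.53×8.314×327/155 = 44.4 L.
Adiabatic: TV^(γ−1) = const ⇒ T₂ = 327×(0.145)^0.350 = 166 K; PV^γ = const ⇒ P₂ = 11.5 kPa.
ΔU = nCvΔT = 2.53×23.8×(166−327) = -9650 J.
Q = 0 for an adiabatic process, so W = −ΔU = 9650 J.

9650 J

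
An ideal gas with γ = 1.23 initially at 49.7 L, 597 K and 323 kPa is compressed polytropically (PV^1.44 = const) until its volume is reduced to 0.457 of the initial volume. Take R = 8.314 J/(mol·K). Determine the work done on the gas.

n = P₁V₁/(RT₁) = 323×49.7/(8.314×597) = 3.23 mol.
Polytropic n=1.44: T₂ = T₁(V₁/V₂)^(n−1) = 597×(2.19)^0.44 = 843 K; P₂ = P₁(V₁/V₂)^n = 998 kPa.
W = (P₁V₁−P₂V₂)/(n−1) = (323×49.7−998×22.7)/0.44 = -15000 J.
Work done on the gas = −W_by = 15000 J.

15000 J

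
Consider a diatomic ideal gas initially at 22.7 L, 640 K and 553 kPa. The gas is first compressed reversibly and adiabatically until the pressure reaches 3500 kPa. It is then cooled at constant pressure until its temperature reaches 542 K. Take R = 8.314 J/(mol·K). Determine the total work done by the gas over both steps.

n = P₁V₁/(RT₁) = 553×22.7/(8.314×640) = 2.36 mol.
Step 1 — Adiabatic: T₂/T₁ = (P₂/P₁)^((γ−1)/γ) ⇒ T₂ = 640×(6.33)^0.286 = 1080 K; V₂ = 6.08 L.
ΔU = nCvΔT = 2.36×20.8×(1080−640) = 21800 J.
Q = 0 for an adiabatic process, so W = −ΔU = -21800 J.
State after step 1: P = 3500 kPa, V = 6.08 L, T = 1080 K.
Step 2 — Isobaric: P stays 3500 kPa; V/T = const ⇒ T₂ = 542 K, V₂ = 3.04 L.
W = PΔV = 3500×(3.04−6.08) kPa·L = -10600 J.
ΔU = nCvΔT = 2.36×20.8×(542−1080) = -26600 J.
Q = ΔU + W = nCpΔT = -37200 J.
Net over both steps: W = -32400 J, Q = -37200 J, ΔU = -4810 J.

-32400 J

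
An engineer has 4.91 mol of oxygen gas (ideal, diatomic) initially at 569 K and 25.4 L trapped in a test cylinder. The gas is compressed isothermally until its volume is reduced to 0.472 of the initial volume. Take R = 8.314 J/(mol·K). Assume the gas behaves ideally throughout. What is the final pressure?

P₁ = nRT₁/V₁ = 4.91×8.314×569/25.4 = 914 kPa.
Isothermal: T stays 569 K; PV = const ⇒ V₂ = 12.0 L, P₂ = 1940 kPa.

1940 kPa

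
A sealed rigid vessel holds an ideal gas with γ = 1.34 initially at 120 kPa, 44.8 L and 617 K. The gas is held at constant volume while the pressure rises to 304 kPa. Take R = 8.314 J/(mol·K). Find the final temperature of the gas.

1560 K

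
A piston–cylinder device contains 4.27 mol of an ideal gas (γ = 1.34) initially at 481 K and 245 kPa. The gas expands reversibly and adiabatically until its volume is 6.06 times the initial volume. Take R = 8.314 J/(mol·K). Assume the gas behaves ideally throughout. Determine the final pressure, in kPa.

V₁ = nRT₁/P₁ = 4.27×8.314×481/245 = 69.7 L.
Adiabatic: TV^(γ−1) = const ⇒ T₂ = 481×(0.165)^0.340 = 261 K; PV^γ = const ⇒ P₂ = 21.9 kPa.

21.9 kPa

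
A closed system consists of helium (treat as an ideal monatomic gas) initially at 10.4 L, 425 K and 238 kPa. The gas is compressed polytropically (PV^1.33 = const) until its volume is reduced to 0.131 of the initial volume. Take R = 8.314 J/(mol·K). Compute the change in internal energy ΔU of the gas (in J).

3550 J

n = P₁V₁/(RT₁) = 238×10.4/(8.314×425) = 0.701 mol.
Polytropic n=1.33: T₂ = T₁(V₁/V₂)^(n−1) = 425×(7.63)^0.33 = 831 K; P₂ = P₁(V₁/V₂)^n = 3550 kPa.
For an ideal gas ΔU = nCvΔT with Cv = (3/2)R = 12.5 J/(mol·K).
ΔU = 0.701×12.5×(831−425) = 3550 J.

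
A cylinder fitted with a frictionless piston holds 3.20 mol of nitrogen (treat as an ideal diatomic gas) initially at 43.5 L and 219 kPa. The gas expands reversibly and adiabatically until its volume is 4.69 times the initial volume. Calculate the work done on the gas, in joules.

T₁ = P₁V₁/(nR) = 219×43.5/(3.20×8.314) = 358 K.
Adiabatic: TV^(γ−1) = const ⇒ T₂ = 358×(0.213)^0.400 = 193 K; PV^γ = const ⇒ P₂ = 25.2 kPa.
ΔU = nCvΔT = 3.20×20.8×(193−358) = -11000 J.
Q = 0 for an adiabatic process, so W = −ΔU = 11000 J.
Work done on the gas = −W_by = -11000 J.

-11000 J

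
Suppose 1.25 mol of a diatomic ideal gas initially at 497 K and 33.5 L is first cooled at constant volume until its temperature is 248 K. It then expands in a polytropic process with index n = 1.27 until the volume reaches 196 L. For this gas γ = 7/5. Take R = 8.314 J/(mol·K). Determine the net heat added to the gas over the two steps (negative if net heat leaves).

-5290 J

P₁ = nRT₁/V₁ = 1.25×8.314×497/33.5 = 154 kPa.
Step 1 — Isochoric: V stays 33.5 L; P/T = const ⇒ T₂ = 248 K, P₂ = 76.9 kPa.
W = 0 (no volume change).
ΔU = nCvΔT = 1.25×20.8×(248−497) = -6470 J.
Q = ΔU = -6470 J.
State after step 1: P = 76.9 kPa, V = 33.5 L, T = 248 K.
Step 2 — Polytropic n=1.27: T₂ = T₁(V₁/V₂)^(n−1) = 248×(0.171)^0.27 = 154 K; P₂ = P₁(V₁/V₂)^n = 8.16 kPa.
W = (P₁V₁−P₂V₂)/(n−1) = (76.9×33.5−8.16×196)/0.27 = 3620 J.
ΔU = nCvΔT = 1.25×20.8×(154−248) = -2440 J.
Q = ΔU + W = 1180 J.
Net over both steps: W = 3620 J, Q = -5290 J, ΔU = -8910 J.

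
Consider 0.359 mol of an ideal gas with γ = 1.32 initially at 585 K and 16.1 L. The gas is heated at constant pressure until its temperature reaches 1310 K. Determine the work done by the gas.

2160 J

P₁ = nRT₁/V₁ = 0.359×8.314×585/16.1 = 108 kPa.
Isobaric: P stays 108 kPa; V/T = const ⇒ T₂ = 1310 K, V₂ = 36.1 L.
W = PΔV = 108×(36.1−16.1) kPa·L = 2160 J.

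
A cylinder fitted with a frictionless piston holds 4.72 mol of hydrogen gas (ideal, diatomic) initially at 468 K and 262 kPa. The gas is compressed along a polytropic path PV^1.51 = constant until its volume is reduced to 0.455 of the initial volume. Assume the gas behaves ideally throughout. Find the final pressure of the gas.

V₁ = nRT₁/P₁ = 4.72×8.314×468/262 = 70.1 L.
Polytropic n=1.51: T₂ = T₁(V₁/V₂)^(n−1) = 468×(2.20)^0.51 = 699 K; P₂ = P₁(V₁/V₂)^n = 860 kPa.

860 kPa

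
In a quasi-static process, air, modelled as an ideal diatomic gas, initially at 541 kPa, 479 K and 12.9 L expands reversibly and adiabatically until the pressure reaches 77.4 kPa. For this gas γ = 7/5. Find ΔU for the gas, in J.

-7440 J

n = P₁V₁/(RT₁) = 541×12.9/(8.314×479) = 1.75 mol.
Adiabatic: T₂/T₁ = (P₂/P₁)^((γ−1)/γ) ⇒ T₂ = 479×(0.143)^0.286 = 275 K; V₂ = 51.7 L.
For an ideal gas ΔU = nCvΔT with Cv = (5/2)R = 20.8 J/(mol·K).
ΔU = 1.75×20.8×(275−479) = -7440 J.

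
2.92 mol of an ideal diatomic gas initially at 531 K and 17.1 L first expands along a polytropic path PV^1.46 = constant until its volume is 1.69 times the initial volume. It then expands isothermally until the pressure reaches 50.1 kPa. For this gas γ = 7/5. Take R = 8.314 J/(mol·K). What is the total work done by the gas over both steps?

25700 J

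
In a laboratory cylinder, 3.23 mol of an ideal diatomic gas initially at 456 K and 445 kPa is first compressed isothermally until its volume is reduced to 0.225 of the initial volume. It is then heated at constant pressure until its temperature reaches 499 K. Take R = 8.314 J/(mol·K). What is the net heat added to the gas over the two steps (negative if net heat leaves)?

-14200 J

V₁ = nRT₁/P₁ = 3.23×8.314×456/445 = 27.5 L.
Step 1 — Isothermal: T stays 456 K; PV = const ⇒ V₂ = 6.19 L, P₂ = 1980 kPa.
ΔU = 0 (ideal gas, T constant).
W = nRT ln(V₂/V₁) = 3.23×8.314×456×ln(0.225) = -18300 J.
Q = ΔU + W = -18300 J.
State after step 1: P = 1980 kPa, V = 6.19 L, T = 456 K.
Step 2 — Isobaric: P stays 1980 kPa; V/T = const ⇒ T₂ = 499 K, V₂ = 6.78 L.
W = PΔV = 1980×(6.78−6.19) kPa·L = 1150 J.
ΔU = nCvΔT = 3.23×20.8×(499−456) = 2890 J.
Q = ΔU + W = nCpΔT = 4040 J.
Net over both steps: W = -17100 J, Q = -14200 J, ΔU = 2890 J.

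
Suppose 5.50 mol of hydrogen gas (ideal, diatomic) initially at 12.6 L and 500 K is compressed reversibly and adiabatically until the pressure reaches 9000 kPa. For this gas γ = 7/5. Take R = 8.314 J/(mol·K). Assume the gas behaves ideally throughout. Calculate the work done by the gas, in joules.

-33200 J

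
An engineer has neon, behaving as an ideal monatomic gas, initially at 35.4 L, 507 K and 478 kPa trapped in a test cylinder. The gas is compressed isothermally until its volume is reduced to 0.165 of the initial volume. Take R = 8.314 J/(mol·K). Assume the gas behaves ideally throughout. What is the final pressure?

Isothermal: T stays 507 K; PV = const ⇒ V₂ = 5.84 L, P₂ = 2900 kPa.

2900 kPa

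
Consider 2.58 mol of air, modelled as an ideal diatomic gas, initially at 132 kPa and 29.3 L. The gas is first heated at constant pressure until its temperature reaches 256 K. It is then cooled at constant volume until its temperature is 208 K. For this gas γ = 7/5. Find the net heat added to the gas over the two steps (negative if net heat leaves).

T₁ = P₁V₁/(nR) = 132×29.3/(2.58×8.314) = 180 K.
Step 1 — Isobaric: P stays 132 kPa; V/T = const ⇒ T₂ = 256 K, V₂ = 41.6 L.
W = PΔV = 132×(41.6−29.3) kPa·L = 1620 J.
ΔU = nCvΔT = 2.58×20.8×(256−180) = 4060 J.
Q = ΔU + W = nCpΔT = 5680 J.
State after step 1: P = 132 kPa, V = 41.6 L, T = 256 K.
Step 2 — Isochoric: V stays 41.6 L; P/T = const ⇒ T₂ = 208 K, P₂ = 107 kPa.
W = 0 (no volume change).
ΔU = nCvΔT = 2.58×20.8×(208−256) = -2570 J.
Q = ΔU = -2570 J.
Net over both steps: W = 1620 J, Q = 3110 J, ΔU = 1490 J.

3110 J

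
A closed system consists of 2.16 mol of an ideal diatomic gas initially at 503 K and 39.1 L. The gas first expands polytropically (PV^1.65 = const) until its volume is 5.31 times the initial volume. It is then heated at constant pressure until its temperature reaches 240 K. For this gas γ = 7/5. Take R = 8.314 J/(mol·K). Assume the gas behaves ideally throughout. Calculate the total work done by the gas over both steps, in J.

10500 J

P₁ = nRT₁/V₁ = 2.16×8.314×503/39.1 = 231 kPa.
Step 1 — Polytropic n=1.65: T₂ = T₁(V₁/V₂)^(n−1) = 503×(0.188)^0.65 = 170 K; P₂ = P₁(V₁/V₂)^n = 14.7 kPa.
W = (P₁V₁−P₂V₂)/(n−1) = (231×39.1−14.7×208)/0.65 = 9200 J.
ΔU = nCvΔT = 2.16×20.8×(170−503) = -15000 J.
Q = ΔU + W = -5750 J.
State after step 1: P = 14.7 kPa, V = 208 L, T = 170 K.
Step 2 — Isobaric: P stays 14.7 kPa; V/T = const ⇒ T₂ = 240 K, V₂ = 293 L.
W = PΔV = 14.7×(293−208) kPa·L = 1260 J.
ΔU = nCvΔT = 2.16×20.8×(240−170) = 3150 J.
Q = ΔU + W = nCpΔT = 4400 J.
Net over both steps: W = 10500 J, Q = -1350 J, ΔU = -11800 J.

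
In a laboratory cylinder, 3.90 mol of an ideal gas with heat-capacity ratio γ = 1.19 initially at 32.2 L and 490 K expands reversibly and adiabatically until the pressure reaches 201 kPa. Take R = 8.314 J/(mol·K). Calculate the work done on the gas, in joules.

-11200 J

P₁ = nRT₁/V₁ = 3.90×8.314×490/32.2 = 493 kPa.
Adiabatic: T₂/T₁ = (P₂/P₁)^((γ−1)/γ) ⇒ T₂ = 490×(0.407)^0.160 = 425 K; V₂ = 68.5 L.
ΔU = nCvΔT = 3.90×43.8×(425−490) = -11200 J.
Q = 0 for an adiabatic process, so W = −ΔU = 11200 J.
Work done on the gas = −W_by = -11200 J.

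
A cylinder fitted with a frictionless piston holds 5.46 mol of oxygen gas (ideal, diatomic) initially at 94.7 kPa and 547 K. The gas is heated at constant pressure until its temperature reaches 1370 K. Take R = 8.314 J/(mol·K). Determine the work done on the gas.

-37400 J

V₁ = nRT₁/P₁ = 5.46×8.314×547/94.7 = 262 L.
Isobaric: P stays 94.7 kPa; V/T = const ⇒ T₂ = 1370 K, V₂ = 657 L.
W = PΔV = 94.7×(657−262) kPa·L = 37400 J.
Work done on the gas = −W_by = -37400 J.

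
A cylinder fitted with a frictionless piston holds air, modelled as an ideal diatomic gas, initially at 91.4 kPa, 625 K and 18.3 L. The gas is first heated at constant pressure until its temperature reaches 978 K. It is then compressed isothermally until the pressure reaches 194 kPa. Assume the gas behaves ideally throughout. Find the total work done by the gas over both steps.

-1030 J

n = P₁V₁/(RT₁) = 91.4×18.3/(8.314×625) = 0.322 mol.
Step 1 — Isobaric: P stays 91.4 kPa; V/T = const ⇒ T₂ = 978 K, V₂ = 28.6 L.
W = PΔV = 91.4×(28.6−18.3) kPa·L = 945 J.
ΔU = nCvΔT = 0.322×20.8×(978−625) = 2360 J.
Q = ΔU + W = nCpΔT = 3310 J.
State after step 1: P = 91.4 kPa, V = 28.6 L, T = 978 K.
Step 2 — Isothermal: T stays 978 K; PV = const ⇒ V₂ = 13.5 L, P₂ = 194 kPa.
ΔU = 0 (ideal gas, T constant).
W = nRT ln(V₂/V₁) = 0.322×8.314×978×ln(0.471) = -1970 J.
Q = ΔU + W = -1970 J.
Net over both steps: W = -1030 J, Q = 1340 J, ΔU = 2360 J.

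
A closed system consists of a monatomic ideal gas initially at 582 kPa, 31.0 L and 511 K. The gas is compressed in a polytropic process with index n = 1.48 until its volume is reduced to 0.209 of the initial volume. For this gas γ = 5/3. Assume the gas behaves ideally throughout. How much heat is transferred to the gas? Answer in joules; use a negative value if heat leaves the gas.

n = P₁V₁/(RT₁) = 582×31.0/(8.314×511) = 4.25 mol.
Polytropic n=1.48: T₂ = T₁(V₁/V₂)^(n−1) = 511×(4.78)^0.48 = 1080 K; P₂ = P₁(V₁/V₂)^n = 5900 kPa.
W = (P₁V₁−P₂V₂)/(n−1) = (582×31.0−5900×6.48)/0.48 = -42100 J.
ΔU = nCvΔT = 4.25×12.5×(1080−511) = 30300 J.
Q = ΔU + W = -11800 J.

-11800 J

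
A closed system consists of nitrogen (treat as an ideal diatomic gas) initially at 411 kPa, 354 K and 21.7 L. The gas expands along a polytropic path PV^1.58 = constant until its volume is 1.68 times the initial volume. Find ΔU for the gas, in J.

n = P₁V₁/(RT₁) = 411×21.7/(8.314×354) = 3.03 mol.
Polytropic n=1.58: T₂ = T₁(V₁/V₂)^(n−1) = 354×(0.595)^0.58 = 262 K; P₂ = P₁(V₁/V₂)^n = 181 kPa.
For an ideal gas ΔU = nCvΔT with Cv = (5/2)R = 20.8 J/(mol·K).
ΔU = 3.03×20.8×(262−354) = -5790 J.

-5790 J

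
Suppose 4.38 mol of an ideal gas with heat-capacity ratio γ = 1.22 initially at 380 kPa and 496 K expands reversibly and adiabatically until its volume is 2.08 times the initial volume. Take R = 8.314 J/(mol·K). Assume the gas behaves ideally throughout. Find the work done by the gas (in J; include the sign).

12200 J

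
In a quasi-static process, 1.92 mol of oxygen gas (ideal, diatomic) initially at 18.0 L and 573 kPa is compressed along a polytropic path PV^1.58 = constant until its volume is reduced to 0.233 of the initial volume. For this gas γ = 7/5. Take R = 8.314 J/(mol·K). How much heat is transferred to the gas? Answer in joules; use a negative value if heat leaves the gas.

10600 J

T₁ = P₁V₁/(nR) = 573×18.0/(1.92×8.314) = 646 K.
Polytropic n=1.58: T₂ = T₁(V₁/V₂)^(n−1) = 646×(4.29)^0.58 = 1500 K; P₂ = P₁(V₁/V₂)^n = 5720 kPa.
W = (P₁V₁−P₂V₂)/(n−1) = (573×18.0−5720×4.19)/0.58 = -23600 J.
ΔU = nCvΔT = 1.92×20.8×(1500−646) = 34200 J.
Q = ΔU + W = 10600 J.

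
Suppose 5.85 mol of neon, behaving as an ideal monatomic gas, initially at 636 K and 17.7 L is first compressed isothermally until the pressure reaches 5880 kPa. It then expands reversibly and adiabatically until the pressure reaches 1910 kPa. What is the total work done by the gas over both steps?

-20700 J

P₁ = nRT₁/V₁ = 5.85×8.314×636/17.7 = 1750 kPa.
Step 1 — Isothermal: T stays 636 K; PV = const ⇒ V₂ = 5.26 L, P₂ = 5880 kPa.
ΔU = 0 (ideal gas, T constant).
W = nRT ln(V₂/V₁) = 5.85×8.314×636×ln(0.297) = -37500 J.
Q = ΔU + W = -37500 J.
State after step 1: P = 5880 kPa, V = 5.26 L, T = 636 K.
Step 2 — Adiabatic: T₂/T₁ = (P₂/P₁)^((γ−1)/γ) ⇒ T₂ = 636×(0.325)^0.400 = 406 K; V₂ = 10.3 L.
ΔU = nCvΔT = 5.85×12.5×(406−636) = -16800 J.
Q = 0 for an adiabatic process, so W = −ΔU = 16800 J.
Net over both steps: W = -20700 J, Q = -37500 J, ΔU = -16800 J.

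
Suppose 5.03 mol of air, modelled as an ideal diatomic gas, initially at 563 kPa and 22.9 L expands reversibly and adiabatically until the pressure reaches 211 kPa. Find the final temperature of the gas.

233 K

T₁ = P₁V₁/(nR) = 563×22.9/(5.03×8.314) = 308 K.
Adiabatic: T₂/T₁ = (P₂/P₁)^((γ−1)/γ) ⇒ T₂ = 308×(0.375)^0.286 = 233 K; V₂ = 46.2 L.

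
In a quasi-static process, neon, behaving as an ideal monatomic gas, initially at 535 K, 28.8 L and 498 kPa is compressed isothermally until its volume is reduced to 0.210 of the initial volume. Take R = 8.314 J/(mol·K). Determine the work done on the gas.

n = P₁V₁/(RT₁) = 498×28.8/(8.314×535) = 3.22 mol.
Isothermal: T stays 535 K; PV = const ⇒ V₂ = 6.05 L, P₂ = 2370 kPa.
W = nRT ln(V₂/V₁) = 3.22×8.314×535×ln(0.210) = -22400 J.
Work done on the gas = −W_by = 22400 J.

22400 J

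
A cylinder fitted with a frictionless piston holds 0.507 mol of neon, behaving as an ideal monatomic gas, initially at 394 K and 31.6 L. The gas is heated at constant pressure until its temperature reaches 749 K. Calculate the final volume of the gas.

P₁ = nRT₁/V₁ = 0.507×8.314×394/31.6 = 52.6 kPa.
Isobaric: P stays 52.6 kPa; V/T = const ⇒ T₂ = 749 K, V₂ = 60.1 L.

60.1 L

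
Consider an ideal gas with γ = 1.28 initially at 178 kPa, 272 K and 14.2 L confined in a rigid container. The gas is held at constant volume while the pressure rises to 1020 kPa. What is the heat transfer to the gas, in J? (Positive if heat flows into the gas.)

42700 J

n = P₁V₁/(RT₁) = 178×14.2/(8.314×272) = 1.12 mol.
Isochoric: V stays 14.2 L; P/T = const ⇒ T₂ = 1560 K, P₂ = 1020 kPa.
W = 0 (no volume change).
ΔU = nCvΔT = 1.12×29.7×(1560−272) = 42700 J.
Q = ΔU = 42700 J.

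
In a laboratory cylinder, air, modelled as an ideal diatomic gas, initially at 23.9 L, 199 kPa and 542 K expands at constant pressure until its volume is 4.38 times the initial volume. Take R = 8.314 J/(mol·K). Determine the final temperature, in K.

2370 K

Isobaric: P stays 199 kPa; V/T = const ⇒ T₂ = 2370 K, V₂ = 105 L.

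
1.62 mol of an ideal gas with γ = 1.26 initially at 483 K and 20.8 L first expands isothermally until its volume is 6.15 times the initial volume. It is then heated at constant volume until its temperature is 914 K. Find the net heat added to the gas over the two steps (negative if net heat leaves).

P₁ = nRT₁/V₁ = 1.62×8.314×483/20.8 = 313 kPa.
Step 1 — Isothermal: T stays 483 K; PV = const ⇒ V₂ = 128 L, P₂ = 50.9 kPa.
ΔU = 0 (ideal gas, T constant).
W = nRT ln(V₂/V₁) = 1.62×8.314×483×ln(6.15) = 11800 J.
Q = ΔU + W = 11800 J.
State after step 1: P = 50.9 kPa, V = 128 L, T = 483 K.
Step 2 — Isochoric: V stays 128 L; P/T = const ⇒ T₂ = 914 K, P₂ = 96.2 kPa.
W = 0 (no volume change).
ΔU = nCvΔT = 1.62×32.0×(914−483) = 22300 J.
Q = ΔU = 22300 J.
Net over both steps: W = 11800 J, Q = 34100 J, ΔU = 22300 J.

34100 J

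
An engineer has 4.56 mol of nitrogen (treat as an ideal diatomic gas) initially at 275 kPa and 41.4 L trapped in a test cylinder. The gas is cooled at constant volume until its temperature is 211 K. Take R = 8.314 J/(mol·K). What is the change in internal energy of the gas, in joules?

-8460 J

T₁ = P₁V₁/(nR) = 275×41.4/(4.56×8.314) = 300 K.
Isochoric: V stays 41.4 L; P/T = const ⇒ T₂ = 211 K, P₂ = 193 kPa.
For an ideal gas ΔU = nCvΔT with Cv = (5/2)R = 20.8 J/(mol·K).
ΔU = 4.56×20.8×(211−300) = -8460 J.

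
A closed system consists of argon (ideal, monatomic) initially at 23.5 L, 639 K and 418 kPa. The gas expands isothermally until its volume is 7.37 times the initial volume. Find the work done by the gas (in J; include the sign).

n = P₁V₁/(RT₁) = 418×23.5/(8.314×639) = 1.85 mol.
Isothermal: T stays 639 K; PV = const ⇒ V₂ = 173 L, P₂ = 56.7 kPa.
W = nRT ln(V₂/V₁) = 1.85×8.314×639×ln(7.37) = 19600 J.

19600 J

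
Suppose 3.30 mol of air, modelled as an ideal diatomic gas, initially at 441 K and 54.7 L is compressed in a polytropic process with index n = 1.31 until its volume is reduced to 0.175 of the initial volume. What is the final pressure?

P₁ = nRT₁/V₁ = 3.30×8.314×441/54.7 = 221 kPa.
Polytropic n=1.31: T₂ = T₁(V₁/V₂)^(n−1) = 441×(5.71)^0.31 = 757 K; P₂ = P₁(V₁/V₂)^n = 2170 kPa.

2170 kPa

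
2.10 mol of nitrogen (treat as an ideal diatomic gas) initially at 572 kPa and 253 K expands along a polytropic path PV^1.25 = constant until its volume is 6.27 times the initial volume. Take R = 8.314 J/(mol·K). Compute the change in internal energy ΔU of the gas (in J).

-4060 J

V₁ = nRT₁/P₁ = 2.10×8.314×253/572 = 7.72 L.
Polytropic n=1.25: T₂ = T₁(V₁/V₂)^(n−1) = 253×(0.159)^0.25 = 160 K; P₂ = P₁(V₁/V₂)^n = 57.7 kPa.
For an ideal gas ΔU = nCvΔT with Cv = (5/2)R = 20.8 J/(mol·K).
ΔU = 2.10×20.8×(160−253) = -4060 J.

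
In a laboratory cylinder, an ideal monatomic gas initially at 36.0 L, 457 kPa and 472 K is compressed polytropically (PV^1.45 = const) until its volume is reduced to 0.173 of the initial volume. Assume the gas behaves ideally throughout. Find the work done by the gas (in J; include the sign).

-44000 J

n = P₁V₁/(RT₁) = 457×36.0/(8.314×472) = 4.19 mol.
Polytropic n=1.45: T₂ = T₁(V₁/V₂)^(n−1) = 472×(5.78)^0.45 = 1040 K; P₂ = P₁(V₁/V₂)^n = 5820 kPa.
W = (P₁V₁−P₂V₂)/(n−1) = (457×36.0−5820×6.23)/0.45 = -44000 J.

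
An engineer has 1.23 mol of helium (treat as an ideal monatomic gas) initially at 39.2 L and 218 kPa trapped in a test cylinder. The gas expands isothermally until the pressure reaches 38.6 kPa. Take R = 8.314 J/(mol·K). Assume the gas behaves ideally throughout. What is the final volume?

221 L

T₁ = P₁V₁/(nR) = 218×39.2/(1.23×8.314) = 836 K.
Isothermal: T stays 836 K; PV = const ⇒ V₂ = 221 L, P₂ = 38.6 kPa.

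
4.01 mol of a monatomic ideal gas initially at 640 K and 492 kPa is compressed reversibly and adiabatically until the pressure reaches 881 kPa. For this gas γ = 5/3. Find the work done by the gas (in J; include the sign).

V₁ = nRT₁/P₁ = 4.01×8.314×640/492 = 43.4 L.
Adiabatic: T₂/T₁ = (P₂/P₁)^((γ−1)/γ) ⇒ T₂ = 640×(1.79)^0.400 = 808 K; V₂ = 30.6 L.
ΔU = nCvΔT = 4.01×12.5×(808−640) = 8400 J.
Q = 0 for an adiabatic process, so W = −ΔU = -8400 J.

-8400 J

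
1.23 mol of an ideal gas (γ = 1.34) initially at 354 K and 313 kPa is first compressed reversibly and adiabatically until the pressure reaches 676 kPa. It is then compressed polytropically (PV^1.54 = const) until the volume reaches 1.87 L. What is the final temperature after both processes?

V₁ = nRT₁/P₁ = 1.23×8.314×354/313 = 11.6 L.
Step 1 — Adiabatic: T₂/T₁ = (P₂/P₁)^((γ−1)/γ) ⇒ T₂ = 354×(2.16)^0.254 = 430 K; V₂ = 6.51 L.
ΔU = nCvΔT = 1.23×24.5×(430−354) = 2300 J.
Q = 0 for an adiabatic process, so W = −ΔU = -2300 J.
State after step 1: P = 676 kPa, V = 6.51 L, T = 430 K.
Step 2 — Polytropic n=1.54: T₂ = T₁(V₁/V₂)^(n−1) = 430×(3.48)^0.54 = 844 K; P₂ = P₁(V₁/V₂)^n = 4620 kPa.
W = (P₁V₁−P₂V₂)/(n−1) = (676×6.51−4620×1.87)/0.54 = -7840 J.
ΔU = nCvΔT = 1.23×24.5×(844−430) = 12400 J.
Q = ΔU + W = 4610 J.
Net over both steps: W = -10100 J, Q = 4610 J, ΔU = 14700 J.

844 K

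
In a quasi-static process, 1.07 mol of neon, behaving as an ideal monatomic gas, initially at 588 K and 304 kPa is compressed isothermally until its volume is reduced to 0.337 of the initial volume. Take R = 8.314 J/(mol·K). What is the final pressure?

902 kPa

V₁ = nRT₁/P₁ = 1.07×8.314×588/304 = 17.2 L.
Isothermal: T stays 588 K; PV = const ⇒ V₂ = 5.80 L, P₂ = 902 kPa.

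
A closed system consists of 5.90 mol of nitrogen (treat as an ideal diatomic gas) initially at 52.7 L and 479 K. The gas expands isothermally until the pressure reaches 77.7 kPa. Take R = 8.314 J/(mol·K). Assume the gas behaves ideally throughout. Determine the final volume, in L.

302 L

P₁ = nRT₁/V₁ = 5.90×8.314×479/52.7 = 446 kPa.
Isothermal: T stays 479 K; PV = const ⇒ V₂ = 302 L, P₂ = 77.7 kPa.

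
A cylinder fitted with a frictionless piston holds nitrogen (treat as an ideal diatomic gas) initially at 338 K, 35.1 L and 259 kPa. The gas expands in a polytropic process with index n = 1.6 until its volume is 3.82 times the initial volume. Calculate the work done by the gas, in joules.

8370 J

n = P₁V₁/(RT₁) = 259×35.1/(8.314×338) = 3.24 mol.
Polytropic n=1.6: T₂ = T₁(V₁/V₂)^(n−1) = 338×(0.262)^0.60 = 151 K; P₂ = P₁(V₁/V₂)^n = 30.3 kPa.
W = (P₁V₁−P₂V₂)/(n−1) = (259×35.1−30.3×134)/0.60 = 8370 J.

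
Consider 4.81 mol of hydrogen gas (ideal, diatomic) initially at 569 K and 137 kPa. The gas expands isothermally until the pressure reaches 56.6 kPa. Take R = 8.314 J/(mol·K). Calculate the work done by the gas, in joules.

20100 J

V₁ = nRT₁/P₁ = 4.81×8.314×569/137 = 166 L.
Isothermal: T stays 569 K; PV = const ⇒ V₂ = 402 L, P₂ = 56.6 kPa.
W = nRT ln(V₂/V₁) = 4.81×8.314×569×ln(2.42) = 20100 J.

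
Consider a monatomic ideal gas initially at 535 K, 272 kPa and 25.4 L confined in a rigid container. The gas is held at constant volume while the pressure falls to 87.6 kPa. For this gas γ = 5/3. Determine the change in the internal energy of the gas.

-7030 J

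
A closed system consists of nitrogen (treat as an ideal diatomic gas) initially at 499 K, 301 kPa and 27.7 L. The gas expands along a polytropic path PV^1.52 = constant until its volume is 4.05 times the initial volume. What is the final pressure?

Polytropic n=1.52: T₂ = T₁(V₁/V₂)^(n−1) = 499×(0.247)^0.52 = 241 K; P₂ = P₁(V₁/V₂)^n = 35.9 kPa.

35.9 kPa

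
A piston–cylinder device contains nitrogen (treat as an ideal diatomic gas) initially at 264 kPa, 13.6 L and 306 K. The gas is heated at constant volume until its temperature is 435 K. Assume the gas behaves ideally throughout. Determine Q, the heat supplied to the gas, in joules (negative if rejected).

n = P₁V₁/(RT₁) = 264×13.6/(8.314×306) = 1.41 mol.
Isochoric: V stays 13.6 L; P/T = const ⇒ T₂ = 435 K, P₂ = 375 kPa.
W = 0 (no volume change).
ΔU = nCvΔT = 1.41×20.8×(435−306) = 3780 J.
Q = ΔU = 3780 J.

3780 J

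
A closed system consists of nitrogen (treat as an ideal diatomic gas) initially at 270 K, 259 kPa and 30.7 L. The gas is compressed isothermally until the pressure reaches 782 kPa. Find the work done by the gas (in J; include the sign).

-8790 J

n = P₁V₁/(RT₁) = 259×30.7/(8.314×270) = 3.54 mol.
Isothermal: T stays 270 K; PV = const ⇒ V₂ = 10.2 L, P₂ = 782 kPa.
W = nRT ln(V₂/V₁) = 3.54×8.314×270×ln(0.331) = -8790 J.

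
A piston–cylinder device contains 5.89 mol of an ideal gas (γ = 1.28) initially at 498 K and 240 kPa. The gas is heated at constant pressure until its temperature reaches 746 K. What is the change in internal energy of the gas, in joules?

43400 J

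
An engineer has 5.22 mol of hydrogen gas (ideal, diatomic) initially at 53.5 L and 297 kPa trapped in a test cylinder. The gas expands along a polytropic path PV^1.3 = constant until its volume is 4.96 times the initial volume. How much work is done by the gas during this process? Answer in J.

T₁ = P₁V₁/(nR) = 297×53.5/(5.22×8.314) = 366 K.
Polytropic n=1.3: T₂ = T₁(V₁/V₂)^(n−1) = 366×(0.202)^0.30 = 226 K; P₂ = P₁(V₁/V₂)^n = 37.0 kPa.
W = (P₁V₁−P₂V₂)/(n−1) = (297×53.5−37.0×265)/0.30 = 20200 J.

20200 J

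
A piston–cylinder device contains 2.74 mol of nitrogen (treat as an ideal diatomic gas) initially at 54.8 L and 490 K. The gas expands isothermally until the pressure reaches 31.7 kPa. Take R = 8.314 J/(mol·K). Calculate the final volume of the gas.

352 L

P₁ = nRT₁/V₁ = 2.74×8.314×490/54.8 = 204 kPa.
Isothermal: T stays 490 K; PV = const ⇒ V₂ = 352 L, P₂ = 31.7 kPa.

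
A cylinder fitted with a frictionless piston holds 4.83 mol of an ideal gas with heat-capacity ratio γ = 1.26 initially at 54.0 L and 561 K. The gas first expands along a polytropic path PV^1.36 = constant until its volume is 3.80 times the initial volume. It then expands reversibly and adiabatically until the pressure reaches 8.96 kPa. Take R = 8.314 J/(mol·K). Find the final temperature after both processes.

P₁ = nRT₁/V₁ = 4.83×8.314×561/54.0 = 417 kPa.
Step 1 — Polytropic n=1.36: T₂ = T₁(V₁/V₂)^(n−1) = 561×(0.263)^0.36 = 347 K; P₂ = P₁(V₁/V₂)^n = 67.9 kPa.
W = (P₁V₁−P₂V₂)/(n−1) = (417×54.0−67.9×205)/0.36 = 23900 J.
ΔU = nCvΔT = 4.83×32.0×(347−561) = -33100 J.
Q = ΔU + W = -9180 J.
State after step 1: P = 67.9 kPa, V = 205 L, T = 347 K.
Step 2 — Adiabatic: T₂/T₁ = (P₂/P₁)^((γ−1)/γ) ⇒ T₂ = 347×(0.132)^0.206 = 228 K; V₂ = 1020 L.
ΔU = nCvΔT = 4.83×32.0×(228−347) = -18300 J.
Q = 0 for an adiabatic process, so W = −ΔU = 18300 J.
Net over both steps: W = 42200 J, Q = -9180 J, ΔU = -51400 J.

228 K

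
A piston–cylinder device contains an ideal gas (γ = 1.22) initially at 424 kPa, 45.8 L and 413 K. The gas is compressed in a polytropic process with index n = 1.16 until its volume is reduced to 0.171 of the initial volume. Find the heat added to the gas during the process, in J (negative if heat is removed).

-10800 J

n = P₁V₁/(RT₁) = 424×45.8/(8.314×413) = 5.66 mol.
Polytropic n=1.16: T₂ = T₁(V₁/V₂)^(n−1) = 413×(5.85)^0.16 = 548 K; P₂ = P₁(V₁/V₂)^n = 3290 kPa.
W = (P₁V₁−P₂V₂)/(n−1) = (424×45.8−3290×7.83)/0.16 = -39600 J.
ΔU = nCvΔT = 5.66×37.8×(548−413) = 28800 J.
Q = ΔU + W = -10800 J.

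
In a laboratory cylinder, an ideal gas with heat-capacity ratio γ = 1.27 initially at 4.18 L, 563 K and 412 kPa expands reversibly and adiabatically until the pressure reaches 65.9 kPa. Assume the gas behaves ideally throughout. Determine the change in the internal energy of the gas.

n = P₁V₁/(RT₁) = 412×4.18/(8.314×563) = 0.368 mol.
Adiabatic: T₂/T₁ = (P₂/P₁)^((γ−1)/γ) ⇒ T₂ = 563×(0.160)^0.213 = 381 K; V₂ = 17.7 L.
For an ideal gas ΔU = nCvΔT with Cv = R/(γ−1) = 30.8 J/(mol·K).
ΔU = 0.368×30.8×(381−563) = -2060 J.

-2060 J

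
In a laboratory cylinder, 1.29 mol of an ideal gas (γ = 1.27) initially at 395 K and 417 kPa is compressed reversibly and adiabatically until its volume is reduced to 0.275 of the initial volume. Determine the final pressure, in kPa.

2150 kPa

V₁ = nRT₁/P₁ = 1.29×8.314×395/417 = 10.2 L.
Adiabatic: TV^(γ−1) = const ⇒ T₂ = 395×(3.64)^0.270 = 560 K; PV^γ = const ⇒ P₂ = 2150 kPa.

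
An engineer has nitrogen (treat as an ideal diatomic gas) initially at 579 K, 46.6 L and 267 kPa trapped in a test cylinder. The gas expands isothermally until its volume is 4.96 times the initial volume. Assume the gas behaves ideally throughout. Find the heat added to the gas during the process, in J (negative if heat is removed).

n = P₁V₁/(RT₁) = 267×46.6/(8.314×579) = 2.58 mol.
Isothermal: T stays 579 K; PV = const ⇒ V₂ = 231 L, P₂ = 53.8 kPa.
ΔU = 0 (ideal gas, T constant).
W = nRT ln(V₂/V₁) = 2.58×8.314×579×ln(4.96) = 19900 J.
Q = ΔU + W = 19900 J.

19900 J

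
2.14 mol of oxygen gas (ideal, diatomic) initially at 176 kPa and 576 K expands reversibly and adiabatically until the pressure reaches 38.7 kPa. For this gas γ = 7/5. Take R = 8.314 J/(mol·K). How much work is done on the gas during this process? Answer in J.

-9000 J

V₁ = nRT₁/P₁ = 2.14×8.314×576/176 = 58.2 L.
Adiabatic: T₂/T₁ = (P₂/P₁)^((γ−1)/γ) ⇒ T₂ = 576×(0.220)^0.286 = 374 K; V₂ = 172 L.
ΔU = nCvΔT = 2.14×20.8×(374−576) = -9000 J.
Q = 0 for an adiabatic process, so W = −ΔU = 9000 J.
Work done on the gas = −W_by = -9000 J.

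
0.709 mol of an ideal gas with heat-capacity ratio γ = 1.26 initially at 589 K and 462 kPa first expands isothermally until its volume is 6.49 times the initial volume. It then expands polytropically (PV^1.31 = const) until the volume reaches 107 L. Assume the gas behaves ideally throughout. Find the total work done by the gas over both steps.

8910 J

V₁ = nRT₁/P₁ = 0.709×8.314×589/462 = 7.52 L.
Step 1 — Isothermal: T stays 589 K; PV = const ⇒ V₂ = 48.8 L, P₂ = 71.2 kPa.
ΔU = 0 (ideal gas, T constant).
W = nRT ln(V₂/V₁) = 0.709×8.314×589×ln(6.49) = 6490 J.
Q = ΔU + W = 6490 J.
State after step 1: P = 71.2 kPa, V = 48.8 L, T = 589 K.
Step 2 — Polytropic n=1.31: T₂ = T₁(V₁/V₂)^(n−1) = 589×(0.456)^0.31 = 462 K; P₂ = P₁(V₁/V₂)^n = 25.4 kPa.
W = (P₁V₁−P₂V₂)/(n−1) = (71.2×48.8−25.4×107)/0.31 = 2420 J.
ΔU = nCvΔT = 0.709×32.0×(462−589) = -2890 J.
Q = ΔU + W = -466 J.
Net over both steps: W = 8910 J, Q = 6030 J, ΔU = -2890 J.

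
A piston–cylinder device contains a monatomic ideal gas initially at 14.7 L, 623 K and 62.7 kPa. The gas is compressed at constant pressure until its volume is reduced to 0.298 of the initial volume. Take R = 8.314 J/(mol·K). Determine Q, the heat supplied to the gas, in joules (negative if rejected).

n = P₁V₁/(RT₁) = 62.7×14.7/(8.314×623) = 0.178 mol.
Isobaric: P stays 62.7 kPa; V/T = const ⇒ T₂ = 186 K, V₂ = 4.38 L.
W = PΔV = 62.7×(4.38−14.7) kPa·L = -647 J.
ΔU = nCvΔT = 0.178×12.5×(186−623) = -971 J.
Q = ΔU + W = nCpΔT = -1620 J.

-1620 J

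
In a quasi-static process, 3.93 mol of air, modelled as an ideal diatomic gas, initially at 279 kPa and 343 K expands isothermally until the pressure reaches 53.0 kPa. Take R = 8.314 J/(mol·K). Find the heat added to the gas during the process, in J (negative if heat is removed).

18600 J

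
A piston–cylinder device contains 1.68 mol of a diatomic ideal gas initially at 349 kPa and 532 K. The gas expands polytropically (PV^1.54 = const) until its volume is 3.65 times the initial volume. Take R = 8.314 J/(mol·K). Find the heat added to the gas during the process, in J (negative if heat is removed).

-2420 J

V₁ = nRT₁/P₁ = 1.68×8.314×532/349 = 21.3 L.
Polytropic n=1.54: T₂ = T₁(V₁/V₂)^(n−1) = 532×(0.274)^0.54 = 264 K; P₂ = P₁(V₁/V₂)^n = 47.5 kPa.
W = (P₁V₁−P₂V₂)/(n−1) = (349×21.3−47.5×77.7)/0.54 = 6920 J.
ΔU = nCvΔT = 1.68×20.8×(264−532) = -9340 J.
Q = ΔU + W = -2420 J.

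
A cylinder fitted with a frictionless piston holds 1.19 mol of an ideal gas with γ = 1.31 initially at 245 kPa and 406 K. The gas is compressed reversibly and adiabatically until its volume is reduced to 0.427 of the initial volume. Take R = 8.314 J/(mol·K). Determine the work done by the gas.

V₁ = nRT₁/P₁ = 1.19×8.314×406/245 = 16.4 L.
Adiabatic: TV^(γ−1) = const ⇒ T₂ = 406×(2.34)^0.310 = 529 K; PV^γ = const ⇒ P₂ = 747 kPa.
ΔU = nCvΔT = 1.19×26.8×(529−406) = 3910 J.
Q = 0 for an adiabatic process, so W = −ΔU = -3910 J.

-3910 J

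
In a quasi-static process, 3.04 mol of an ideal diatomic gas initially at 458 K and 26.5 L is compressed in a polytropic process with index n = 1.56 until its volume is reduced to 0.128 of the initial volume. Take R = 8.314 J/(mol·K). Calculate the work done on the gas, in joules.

P₁ = nRT₁/V₁ = 3.04×8.314×458/26.5 = 437 kPa.
Polytropic n=1.56: T₂ = T₁(V₁/V₂)^(n−1) = 458×(7.81)^0.56 = 1450 K; P₂ = P₁(V₁/V₂)^n = 10800 kPa.
W = (P₁V₁−P₂V₂)/(n−1) = (437×26.5−10800×3.39)/0.56 = -44700 J.
Work done on the gas = −W_by = 44700 J.

44700 J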